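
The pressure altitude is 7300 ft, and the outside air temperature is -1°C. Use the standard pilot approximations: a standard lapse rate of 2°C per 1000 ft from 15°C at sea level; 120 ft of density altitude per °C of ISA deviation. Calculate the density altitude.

ISA temperature at 7300 ft = 15 − 2 × (7300/1000) = 0.4°C.
ISA deviation = -1 − 0.4 = -1.4°C.
Density altitude = 7300 + 120 × (-1.4) = 7300 + (-168) = 7132 ft.

7132 ft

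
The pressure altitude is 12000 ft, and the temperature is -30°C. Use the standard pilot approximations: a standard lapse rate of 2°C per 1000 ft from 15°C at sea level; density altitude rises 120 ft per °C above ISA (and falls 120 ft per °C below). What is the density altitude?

ISA temperature at 12000 ft = 15 − 2 × (12000/1000) = -9°C.
ISA deviation = -30 − (-9) = -21°C.
Density altitude = 12000 + 120 × (-21) = 12000 + (-2520) = 9480 ft.

9480 ft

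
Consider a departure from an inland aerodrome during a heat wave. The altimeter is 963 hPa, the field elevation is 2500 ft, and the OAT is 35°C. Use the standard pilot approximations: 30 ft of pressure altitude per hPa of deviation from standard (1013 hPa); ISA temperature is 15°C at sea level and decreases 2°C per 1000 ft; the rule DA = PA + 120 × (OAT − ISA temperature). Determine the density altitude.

Pressure altitude = 2500 + (1013 − 963) × 30 = 2500 + (+1500) = 4000 ft.
ISA temperature at 4000 ft = 15 − 2 × (4000/1000) = 7°C.
ISA deviation = 35 − 7 = +28°C.
Density altitude = 4000 + 120 × (28) = 7360 ft.

7360 ft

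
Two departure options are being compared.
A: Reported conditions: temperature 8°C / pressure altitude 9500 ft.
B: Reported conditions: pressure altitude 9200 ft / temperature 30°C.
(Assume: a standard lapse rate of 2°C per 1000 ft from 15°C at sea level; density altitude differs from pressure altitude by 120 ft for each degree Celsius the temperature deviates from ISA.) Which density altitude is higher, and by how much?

A: ISA temp = -4°C, deviation +12°C, DA = 9500 + 120 × 12 = 10940 ft.
B: ISA temp = -3.4°C, deviation +33.4°C, DA = 9200 + 120 × 33.4 = 13208 ft.
B is higher by 13208 − 10940 = 2268 ft.

B by 2268 ft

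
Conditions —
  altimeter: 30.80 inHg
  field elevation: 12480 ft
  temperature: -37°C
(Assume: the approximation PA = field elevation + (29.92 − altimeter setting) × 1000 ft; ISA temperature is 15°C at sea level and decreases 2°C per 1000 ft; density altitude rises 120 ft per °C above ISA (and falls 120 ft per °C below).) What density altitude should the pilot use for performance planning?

8144 ft

Pressure altitude = 12480 + (29.92 − 30.80) × 1000 = 12480 + (-880) = 11600 ft.
ISA temperature at 11600 ft = 15 − 2 × (11600/1000) = -8.2°C.
ISA deviation = -37 − (-8.2) = -28.8°C.
Density altitude = 11600 + 120 × (-28.8) = 8144 ft.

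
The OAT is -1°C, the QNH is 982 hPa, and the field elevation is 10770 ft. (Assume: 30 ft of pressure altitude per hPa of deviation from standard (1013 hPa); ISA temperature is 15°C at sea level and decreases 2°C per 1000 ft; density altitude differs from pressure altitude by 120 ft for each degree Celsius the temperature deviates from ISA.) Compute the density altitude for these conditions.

12588 ft

Pressure altitude = 10770 + (1013 − 982) × 30 = 10770 + (+930) = 11700 ft.
ISA temperature at 11700 ft = 15 − 2 × (11700/1000) = -8.4°C.
ISA deviation = -1 − (-8.4) = +7.4°C.
Density altitude = 11700 + 120 × (7.4) = 12588 ft.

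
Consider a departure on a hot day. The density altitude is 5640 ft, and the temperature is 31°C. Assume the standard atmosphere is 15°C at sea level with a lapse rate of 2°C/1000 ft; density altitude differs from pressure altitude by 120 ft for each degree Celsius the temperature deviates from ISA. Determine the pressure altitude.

DA = PA + 120 × (OAT − (15 − 2·PA/1000)) = PA + 120·OAT − 1800 + 0.24·PA = 1.24·PA + 120·OAT − 1800.
So 1.24·PA = 5640 − 120 × 31 + 1800 = 3720.
PA = 3720 / 1.24 = 3000 ft.

3000 ft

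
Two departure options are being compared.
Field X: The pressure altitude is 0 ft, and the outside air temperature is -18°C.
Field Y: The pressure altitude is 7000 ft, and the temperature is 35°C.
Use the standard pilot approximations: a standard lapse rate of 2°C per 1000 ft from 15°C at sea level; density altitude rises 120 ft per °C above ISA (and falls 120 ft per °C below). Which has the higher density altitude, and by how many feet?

Field Y by 15040 ft

Field X: ISA temp = 15°C, deviation -33°C, DA = 0 + 120 × (-33) = -3960 ft.
Field Y: ISA temp = 1°C, deviation +34°C, DA = 7000 + 120 × 34 = 11080 ft.
Field Y is higher by 11080 − (-3960) = 15040 ft.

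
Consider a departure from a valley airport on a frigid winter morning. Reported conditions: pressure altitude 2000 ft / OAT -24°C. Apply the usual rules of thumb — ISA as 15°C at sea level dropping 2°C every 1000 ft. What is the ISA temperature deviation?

ISA-35°C

ISA temperature at 2000 ft = 15 − 2 × (2000/1000) = 11°C.
Deviation = OAT − ISA = -24 − 11 = -35°C.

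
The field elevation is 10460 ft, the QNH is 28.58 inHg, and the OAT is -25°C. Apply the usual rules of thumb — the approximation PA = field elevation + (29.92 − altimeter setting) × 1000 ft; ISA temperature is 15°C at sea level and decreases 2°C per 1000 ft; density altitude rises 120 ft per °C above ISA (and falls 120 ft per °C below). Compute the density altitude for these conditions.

Pressure altitude = 10460 + (29.92 − 28.58) × 1000 = 10460 + (+1340) = 11800 ft.
ISA temperature at 11800 ft = 15 − 2 × (11800/1000) = -8.6°C.
ISA deviation = -25 − (-8.6) = -16.4°C.
Density altitude = 11800 + 120 × (-16.4) = 9832 ft.

9832 ft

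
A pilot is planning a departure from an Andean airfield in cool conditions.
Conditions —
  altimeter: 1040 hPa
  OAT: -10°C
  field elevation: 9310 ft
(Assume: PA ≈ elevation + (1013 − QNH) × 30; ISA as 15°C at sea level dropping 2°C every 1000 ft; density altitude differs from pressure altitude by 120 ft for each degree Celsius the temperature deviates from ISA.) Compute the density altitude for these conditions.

Pressure altitude = 9310 + (1013 − 1040) × 30 = 9310 + (-810) = 8500 ft.
ISA temperature at 8500 ft = 15 − 2 × (8500/1000) = -2°C.
ISA deviation = -10 − (-2) = -8°C.
Density altitude = 8500 + 120 × (-8) = 7540 ft.

7540 ft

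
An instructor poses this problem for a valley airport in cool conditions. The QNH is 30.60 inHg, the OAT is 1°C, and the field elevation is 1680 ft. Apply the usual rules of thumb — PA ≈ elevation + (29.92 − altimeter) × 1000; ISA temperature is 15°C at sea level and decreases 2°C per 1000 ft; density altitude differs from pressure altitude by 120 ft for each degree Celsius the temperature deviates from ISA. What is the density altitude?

-440 ft

Pressure altitude = 1680 + (29.92 − 30.60) × 1000 = 1680 + (-680) = 1000 ft.
ISA temperature at 1000 ft = 15 − 2 × (1000/1000) = 13°C.
ISA deviation = 1 − 13 = -12°C.
Density altitude = 1000 + 120 × (-12) = -440 ft.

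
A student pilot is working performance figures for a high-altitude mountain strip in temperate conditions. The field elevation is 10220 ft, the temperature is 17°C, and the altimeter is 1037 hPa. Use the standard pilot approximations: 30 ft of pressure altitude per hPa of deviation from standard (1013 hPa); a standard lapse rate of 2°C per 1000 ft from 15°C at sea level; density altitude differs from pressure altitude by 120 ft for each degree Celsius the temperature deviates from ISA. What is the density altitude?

Pressure altitude = 10220 + (1013 − 1037) × 30 = 10220 + (-720) = 9500 ft.
ISA temperature at 9500 ft = 15 − 2 × (9500/1000) = -4°C.
ISA deviation = 17 − (-4) = +21°C.
Density altitude = 9500 + 120 × (21) = 12020 ft.

12020 ft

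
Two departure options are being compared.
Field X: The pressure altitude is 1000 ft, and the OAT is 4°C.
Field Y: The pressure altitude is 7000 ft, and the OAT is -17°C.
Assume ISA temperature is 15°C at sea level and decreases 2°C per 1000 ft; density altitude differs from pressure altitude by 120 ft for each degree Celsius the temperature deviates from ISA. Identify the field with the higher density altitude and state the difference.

Field X: ISA temp = 13°C, deviation -9°C, DA = 1000 + 120 × (-9) = -80 ft.
Field Y: ISA temp = 1°C, deviation -18°C, DA = 7000 + 120 × (-18) = 4840 ft.
Field Y is higher by 4840 − (-80) = 4920 ft.

Field Y by 4920 ft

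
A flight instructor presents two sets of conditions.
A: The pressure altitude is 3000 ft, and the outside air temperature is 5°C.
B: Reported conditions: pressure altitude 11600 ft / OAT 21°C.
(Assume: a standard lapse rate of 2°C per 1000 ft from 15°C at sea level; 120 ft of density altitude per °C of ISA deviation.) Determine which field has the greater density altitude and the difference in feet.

A: ISA temp = 9°C, deviation -4°C, DA = 3000 + 120 × (-4) = 2520 ft.
B: ISA temp = -8.2°C, deviation +29.2°C, DA = 11600 + 120 × 29.2 = 15104 ft.
B is higher by 15104 − 2520 = 12584 ft.

B by 12584 ft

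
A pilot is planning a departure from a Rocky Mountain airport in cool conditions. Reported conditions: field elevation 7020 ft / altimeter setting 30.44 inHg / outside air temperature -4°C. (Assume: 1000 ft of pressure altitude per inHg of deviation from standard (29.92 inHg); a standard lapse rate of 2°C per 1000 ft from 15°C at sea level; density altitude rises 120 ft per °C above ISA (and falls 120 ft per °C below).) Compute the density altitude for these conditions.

Pressure altitude = 7020 + (29.92 − 30.44) × 1000 = 7020 + (-520) = 6500 ft.
ISA temperature at 6500 ft = 15 − 2 × (6500/1000) = 2°C.
ISA deviation = -4 − 2 = -6°C.
Density altitude = 6500 + 120 × (-6) = 5780 ft.

5780 ft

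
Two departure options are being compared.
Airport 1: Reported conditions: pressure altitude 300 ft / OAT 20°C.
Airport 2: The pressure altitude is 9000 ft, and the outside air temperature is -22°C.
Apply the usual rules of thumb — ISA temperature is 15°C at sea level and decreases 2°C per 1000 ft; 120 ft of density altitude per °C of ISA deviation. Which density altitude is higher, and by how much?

Airport 1: ISA temp = 14.4°C, deviation +5.6°C, DA = 300 + 120 × 5.6 = 972 ft.
Airport 2: ISA temp = -3°C, deviation -19°C, DA = 9000 + 120 × (-19) = 6720 ft.
Airport 2 is higher by 6720 − 972 = 5748 ft.

Airport 2 by 5748 ft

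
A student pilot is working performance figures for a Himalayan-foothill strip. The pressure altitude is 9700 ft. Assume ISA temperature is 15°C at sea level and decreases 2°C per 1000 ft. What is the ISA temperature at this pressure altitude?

-4.4°C

ISA temperature = 15 − 2 × (9700/1000) = 15 − 19.4 = -4.4°C.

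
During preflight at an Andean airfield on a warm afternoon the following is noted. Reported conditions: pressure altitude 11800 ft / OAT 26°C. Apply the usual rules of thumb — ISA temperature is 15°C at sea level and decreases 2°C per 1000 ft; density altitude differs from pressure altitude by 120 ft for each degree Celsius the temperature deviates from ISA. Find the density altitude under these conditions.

15952 ft

ISA temperature at 11800 ft = 15 − 2 × (11800/1000) = -8.6°C.
ISA deviation = 26 − (-8.6) = +34.6°C.
Density altitude = 11800 + 120 × (34.6) = 11800 + (+4152) = 15952 ft.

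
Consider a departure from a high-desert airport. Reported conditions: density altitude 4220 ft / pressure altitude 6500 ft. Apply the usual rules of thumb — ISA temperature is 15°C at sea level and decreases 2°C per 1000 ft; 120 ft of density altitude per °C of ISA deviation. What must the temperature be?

Density altitude − pressure altitude = 4220 − 6500 = -2280 ft.
At 120 ft/°C that is an ISA deviation of -2280/120 = -19°C.
ISA temperature at 6500 ft = 15 − 2 × (6500/1000) = 2°C.
OAT = ISA + deviation = 2 + (-19) = -17°C.

-17°C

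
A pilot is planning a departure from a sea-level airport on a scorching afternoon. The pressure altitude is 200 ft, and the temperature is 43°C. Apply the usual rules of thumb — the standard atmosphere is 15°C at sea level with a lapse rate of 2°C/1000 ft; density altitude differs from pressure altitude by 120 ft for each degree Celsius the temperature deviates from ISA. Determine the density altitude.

3608 ft

ISA temperature at 200 ft = 15 − 2 × (200/1000) = 14.6°C.
ISA deviation = 43 − 14.6 = +28.4°C.
Density altitude = 200 + 120 × (28.4) = 200 + (+3408) = 3608 ft.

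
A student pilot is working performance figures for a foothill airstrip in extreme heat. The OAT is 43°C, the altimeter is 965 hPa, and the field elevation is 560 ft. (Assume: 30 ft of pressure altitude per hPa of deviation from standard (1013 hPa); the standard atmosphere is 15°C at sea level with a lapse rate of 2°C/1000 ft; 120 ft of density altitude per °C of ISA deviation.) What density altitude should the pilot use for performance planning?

Pressure altitude = 560 + (1013 − 965) × 30 = 560 + (+1440) = 2000 ft.
ISA temperature at 2000 ft = 15 − 2 × (2000/1000) = 11°C.
ISA deviation = 43 − 11 = +32°C.
Density altitude = 2000 + 120 × (32) = 5840 ft.

5840 ft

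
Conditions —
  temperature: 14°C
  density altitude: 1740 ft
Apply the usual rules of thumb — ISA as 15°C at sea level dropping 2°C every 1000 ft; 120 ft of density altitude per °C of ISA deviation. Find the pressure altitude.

DA = PA + 120 × (OAT − (15 − 2·PA/1000)) = PA + 120·OAT − 1800 + 0.24·PA = 1.24·PA + 120·OAT − 1800.
So 1.24·PA = 1740 − 120 × 14 + 1800 = 1860.
PA = 1860 / 1.24 = 1500 ft.

1500 ft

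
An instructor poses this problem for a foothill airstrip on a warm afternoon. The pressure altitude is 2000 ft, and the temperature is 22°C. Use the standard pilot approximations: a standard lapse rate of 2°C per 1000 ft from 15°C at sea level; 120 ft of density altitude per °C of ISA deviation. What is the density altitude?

ISA temperature at 2000 ft = 15 − 2 × (2000/1000) = 11°C.
ISA deviation = 22 − 11 = +11°C.
Density altitude = 2000 + 120 × (11) = 2000 + (+1320) = 3320 ft.

3320 ft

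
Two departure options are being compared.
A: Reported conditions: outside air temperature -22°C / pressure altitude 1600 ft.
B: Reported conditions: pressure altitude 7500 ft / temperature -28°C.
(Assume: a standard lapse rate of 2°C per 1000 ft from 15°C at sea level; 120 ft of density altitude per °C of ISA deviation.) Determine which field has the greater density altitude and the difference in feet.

B by 6596 ft

A: ISA temp = 11.8°C, deviation -33.8°C, DA = 1600 + 120 × (-33.8) = -2456 ft.
B: ISA temp = 0°C, deviation -28°C, DA = 7500 + 120 × (-28) = 4140 ft.
B is higher by 4140 − (-2456) = 6596 ft.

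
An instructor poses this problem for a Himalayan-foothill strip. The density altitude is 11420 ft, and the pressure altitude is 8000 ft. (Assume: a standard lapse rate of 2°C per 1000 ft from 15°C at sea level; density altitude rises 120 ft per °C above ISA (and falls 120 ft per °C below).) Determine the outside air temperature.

27.5°C

Density altitude − pressure altitude = 11420 − 8000 = +3420 ft.
At 120 ft/°C that is an ISA deviation of 3420/120 = +28.5°C.
ISA temperature at 8000 ft = 15 − 2 × (8000/1000) = -1°C.
OAT = ISA + deviation = -1 + (+28.5) = 27.5°C.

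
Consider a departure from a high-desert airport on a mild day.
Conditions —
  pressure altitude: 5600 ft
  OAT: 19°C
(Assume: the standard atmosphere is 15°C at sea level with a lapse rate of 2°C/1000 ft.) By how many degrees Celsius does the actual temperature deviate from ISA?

ISA temperature at 5600 ft = 15 − 2 × (5600/1000) = 3.8°C.
Deviation = OAT − ISA = 19 − 3.8 = +15.2°C.

ISA+15.2°C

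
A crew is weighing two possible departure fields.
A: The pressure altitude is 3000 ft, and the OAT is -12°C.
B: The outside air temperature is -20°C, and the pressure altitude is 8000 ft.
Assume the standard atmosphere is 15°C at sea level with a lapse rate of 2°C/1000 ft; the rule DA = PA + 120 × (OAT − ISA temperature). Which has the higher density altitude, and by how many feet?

A: ISA temp = 9°C, deviation -21°C, DA = 3000 + 120 × (-21) = 480 ft.
B: ISA temp = -1°C, deviation -19°C, DA = 8000 + 120 × (-19) = 5720 ft.
B is higher by 5720 − 480 = 5240 ft.

B by 5240 ft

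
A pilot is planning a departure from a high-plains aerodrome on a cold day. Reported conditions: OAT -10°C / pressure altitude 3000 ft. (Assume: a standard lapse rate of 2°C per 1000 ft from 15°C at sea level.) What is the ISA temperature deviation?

ISA-19°C

ISA temperature at 3000 ft = 15 − 2 × (3000/1000) = 9°C.
Deviation = OAT − ISA = -10 − 9 = -19°C.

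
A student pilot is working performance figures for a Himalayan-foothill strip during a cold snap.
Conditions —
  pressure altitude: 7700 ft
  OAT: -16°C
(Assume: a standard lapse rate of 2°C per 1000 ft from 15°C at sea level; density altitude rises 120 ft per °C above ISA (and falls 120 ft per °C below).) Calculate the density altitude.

ISA temperature at 7700 ft = 15 − 2 × (7700/1000) = -0.4°C.
ISA deviation = -16 − (-0.4) = -15.6°C.
Density altitude = 7700 + 120 × (-15.6) = 7700 + (-1872) = 5828 ft.

5828 ft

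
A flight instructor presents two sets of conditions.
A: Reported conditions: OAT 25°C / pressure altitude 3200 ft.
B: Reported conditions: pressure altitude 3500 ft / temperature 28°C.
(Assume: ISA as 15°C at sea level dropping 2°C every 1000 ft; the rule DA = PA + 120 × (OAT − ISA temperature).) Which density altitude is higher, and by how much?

A: ISA temp = 8.6°C, deviation +16.4°C, DA = 3200 + 120 × 16.4 = 5168 ft.
B: ISA temp = 8°C, deviation +20°C, DA = 3500 + 120 × 20 = 5900 ft.
B is higher by 5900 − 5168 = 732 ft.

B by 732 ft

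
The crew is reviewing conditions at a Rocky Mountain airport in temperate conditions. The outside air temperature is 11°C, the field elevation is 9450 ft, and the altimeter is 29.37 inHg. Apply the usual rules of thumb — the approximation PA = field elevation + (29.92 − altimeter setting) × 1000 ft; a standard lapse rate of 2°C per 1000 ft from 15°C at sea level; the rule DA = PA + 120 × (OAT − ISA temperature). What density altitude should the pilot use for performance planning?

11920 ft

Pressure altitude = 9450 + (29.92 − 29.37) × 1000 = 9450 + (+550) = 10000 ft.
ISA temperature at 10000 ft = 15 − 2 × (10000/1000) = -5°C.
ISA deviation = 11 − (-5) = +16°C.
Density altitude = 10000 + 120 × (16) = 11920 ft.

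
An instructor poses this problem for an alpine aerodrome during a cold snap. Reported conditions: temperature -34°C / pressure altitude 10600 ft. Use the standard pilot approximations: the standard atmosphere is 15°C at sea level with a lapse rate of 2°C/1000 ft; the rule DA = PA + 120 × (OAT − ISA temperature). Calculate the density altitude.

7264 ft

ISA temperature at 10600 ft = 15 − 2 × (10600/1000) = -6.2°C.
ISA deviation = -34 − (-6.2) = -27.8°C.
Density altitude = 10600 + 120 × (-27.8) = 10600 + (-3336) = 7264 ft.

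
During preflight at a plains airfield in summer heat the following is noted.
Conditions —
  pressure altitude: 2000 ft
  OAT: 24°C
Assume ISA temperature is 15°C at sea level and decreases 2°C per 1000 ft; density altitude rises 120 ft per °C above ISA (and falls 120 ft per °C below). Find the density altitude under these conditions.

ISA temperature at 2000 ft = 15 − 2 × (2000/1000) = 11°C.
ISA deviation = 24 − 11 = +13°C.
Density altitude = 2000 + 120 × (13) = 2000 + (+1560) = 3560 ft.

3560 ft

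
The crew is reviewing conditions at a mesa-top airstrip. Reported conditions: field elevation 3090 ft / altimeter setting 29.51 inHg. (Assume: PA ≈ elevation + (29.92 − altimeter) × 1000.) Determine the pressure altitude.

Pressure correction = (29.92 − 29.51) × 1000 = +410 ft.
Pressure altitude = 3090 + (+410) = 3500 ft.

3500 ft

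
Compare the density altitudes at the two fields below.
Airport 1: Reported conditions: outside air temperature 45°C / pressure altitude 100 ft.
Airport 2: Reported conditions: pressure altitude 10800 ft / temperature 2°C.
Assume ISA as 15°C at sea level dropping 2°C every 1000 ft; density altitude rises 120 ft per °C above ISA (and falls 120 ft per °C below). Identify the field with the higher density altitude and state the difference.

Airport 2 by 8108 ft

Airport 1: ISA temp = 14.8°C, deviation +30.2°C, DA = 100 + 120 × 30.2 = 3724 ft.
Airport 2: ISA temp = -6.6°C, deviation +8.6°C, DA = 10800 + 120 × 8.6 = 11832 ft.
Airport 2 is higher by 11832 − 3724 = 8108 ft.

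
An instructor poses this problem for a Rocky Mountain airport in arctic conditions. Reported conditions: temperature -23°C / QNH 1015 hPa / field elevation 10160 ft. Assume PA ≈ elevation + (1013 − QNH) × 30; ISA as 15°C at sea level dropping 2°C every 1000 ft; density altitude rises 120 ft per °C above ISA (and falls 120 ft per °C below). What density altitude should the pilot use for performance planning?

Pressure altitude = 10160 + (1013 − 1015) × 30 = 10160 + (-60) = 10100 ft.
ISA temperature at 10100 ft = 15 − 2 × (10100/1000) = -5.2°C.
ISA deviation = -23 − (-5.2) = -17.8°C.
Density altitude = 10100 + 120 × (-17.8) = 7964 ft.

7964 ft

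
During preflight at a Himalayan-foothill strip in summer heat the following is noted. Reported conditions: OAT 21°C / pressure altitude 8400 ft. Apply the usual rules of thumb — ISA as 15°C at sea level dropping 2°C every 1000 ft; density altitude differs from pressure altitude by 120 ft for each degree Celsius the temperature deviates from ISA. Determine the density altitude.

11136 ft

ISA temperature at 8400 ft = 15 − 2 × (8400/1000) = -1.8°C.
ISA deviation = 21 − (-1.8) = +22.8°C.
Density altitude = 8400 + 120 × (22.8) = 8400 + (+2736) = 11136 ft.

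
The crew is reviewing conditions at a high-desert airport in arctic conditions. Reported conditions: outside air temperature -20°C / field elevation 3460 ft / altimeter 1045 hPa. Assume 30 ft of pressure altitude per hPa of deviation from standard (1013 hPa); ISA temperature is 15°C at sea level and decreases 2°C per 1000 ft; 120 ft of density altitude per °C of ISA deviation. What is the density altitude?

-1100 ft

Pressure altitude = 3460 + (1013 − 1045) × 30 = 3460 + (-960) = 2500 ft.
ISA temperature at 2500 ft = 15 − 2 × (2500/1000) = 10°C.
ISA deviation = -20 − 10 = -30°C.
Density altitude = 2500 + 120 × (-30) = -1100 ft.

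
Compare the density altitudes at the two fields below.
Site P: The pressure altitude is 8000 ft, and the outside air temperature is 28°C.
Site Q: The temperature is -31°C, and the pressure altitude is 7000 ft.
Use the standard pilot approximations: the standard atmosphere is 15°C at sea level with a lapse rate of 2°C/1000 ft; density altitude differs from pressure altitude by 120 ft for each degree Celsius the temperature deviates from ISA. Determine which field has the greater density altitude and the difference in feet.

Site P by 8320 ft

Site P: ISA temp = -1°C, deviation +29°C, DA = 8000 + 120 × 29 = 11480 ft.
Site Q: ISA temp = 1°C, deviation -32°C, DA = 7000 + 120 × (-32) = 3160 ft.
Site P is higher by 11480 − 3160 = 8320 ft.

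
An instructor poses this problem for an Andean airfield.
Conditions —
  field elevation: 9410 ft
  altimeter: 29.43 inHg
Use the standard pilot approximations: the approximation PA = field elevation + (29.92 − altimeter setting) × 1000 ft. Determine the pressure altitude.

Pressure correction = (29.92 − 29.43) × 1000 = +490 ft.
Pressure altitude = 9410 + (+490) = 9900 ft.

9900 ft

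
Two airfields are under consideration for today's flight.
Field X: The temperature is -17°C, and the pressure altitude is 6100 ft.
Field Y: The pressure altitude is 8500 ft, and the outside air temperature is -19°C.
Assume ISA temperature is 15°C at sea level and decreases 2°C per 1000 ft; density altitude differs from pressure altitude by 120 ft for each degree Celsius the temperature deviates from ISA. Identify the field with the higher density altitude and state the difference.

Field Y by 2736 ft

Field X: ISA temp = 2.8°C, deviation -19.8°C, DA = 6100 + 120 × (-19.8) = 3724 ft.
Field Y: ISA temp = -2°C, deviation -17°C, DA = 8500 + 120 × (-17) = 6460 ft.
Field Y is higher by 6460 − 3724 = 2736 ft.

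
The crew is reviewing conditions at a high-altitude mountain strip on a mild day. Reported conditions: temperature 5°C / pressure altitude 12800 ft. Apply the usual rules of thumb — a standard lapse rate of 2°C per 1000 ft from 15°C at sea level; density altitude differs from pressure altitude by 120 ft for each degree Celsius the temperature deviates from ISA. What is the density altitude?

ISA temperature at 12800 ft = 15 − 2 × (12800/1000) = -10.6°C.
ISA deviation = 5 − (-10.6) = +15.6°C.
Density altitude = 12800 + 120 × (15.6) = 12800 + (+1872) = 14672 ft.

14672 ft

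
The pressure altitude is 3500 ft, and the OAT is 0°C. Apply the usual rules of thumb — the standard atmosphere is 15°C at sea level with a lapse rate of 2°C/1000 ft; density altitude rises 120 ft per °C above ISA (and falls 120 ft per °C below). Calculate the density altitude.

2540 ft

ISA temperature at 3500 ft = 15 − 2 × (3500/1000) = 8°C.
ISA deviation = 0 − 8 = -8°C.
Density altitude = 3500 + 120 × (-8) = 3500 + (-960) = 2540 ft.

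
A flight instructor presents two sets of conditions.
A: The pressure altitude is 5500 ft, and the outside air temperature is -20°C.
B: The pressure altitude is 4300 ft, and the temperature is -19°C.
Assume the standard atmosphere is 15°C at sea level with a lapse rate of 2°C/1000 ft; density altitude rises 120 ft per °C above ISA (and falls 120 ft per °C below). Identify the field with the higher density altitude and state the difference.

A by 1368 ft

A: ISA temp = 4°C, deviation -24°C, DA = 5500 + 120 × (-24) = 2620 ft.
B: ISA temp = 6.4°C, deviation -25.4°C, DA = 4300 + 120 × (-25.4) = 1252 ft.
A is higher by 2620 − 1252 = 1368 ft.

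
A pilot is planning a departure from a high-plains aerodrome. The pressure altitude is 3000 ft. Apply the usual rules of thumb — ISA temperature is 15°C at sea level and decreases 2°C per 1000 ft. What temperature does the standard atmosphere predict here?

9°C

ISA temperature = 15 − 2 × (3000/1000) = 15 − 6 = 9°C.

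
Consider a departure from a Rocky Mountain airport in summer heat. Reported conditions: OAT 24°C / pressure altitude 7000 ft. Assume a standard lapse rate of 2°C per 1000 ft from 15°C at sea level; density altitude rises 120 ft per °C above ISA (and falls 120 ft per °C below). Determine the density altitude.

ISA temperature at 7000 ft = 15 − 2 × (7000/1000) = 1°C.
ISA deviation = 24 − 1 = +23°C.
Density altitude = 7000 + 120 × (23) = 7000 + (+2760) = 9760 ft.

9760 ft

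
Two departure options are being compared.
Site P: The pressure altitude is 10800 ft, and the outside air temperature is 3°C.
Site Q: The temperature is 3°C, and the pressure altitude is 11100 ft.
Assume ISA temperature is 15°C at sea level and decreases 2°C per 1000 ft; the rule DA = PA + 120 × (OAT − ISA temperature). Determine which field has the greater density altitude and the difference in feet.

Site Q by 372 ft

Site P: ISA temp = -6.6°C, deviation +9.6°C, DA = 10800 + 120 × 9.6 = 11952 ft.
Site Q: ISA temp = -7.2°C, deviation +10.2°C, DA = 11100 + 120 × 10.2 = 12324 ft.
Site Q is higher by 12324 − 11952 = 372 ft.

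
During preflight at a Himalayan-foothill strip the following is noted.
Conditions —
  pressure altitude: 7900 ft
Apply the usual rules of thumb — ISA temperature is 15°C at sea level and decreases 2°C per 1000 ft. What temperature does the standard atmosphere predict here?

ISA temperature = 15 − 2 × (7900/1000) = 15 − 15.8 = -0.8°C.

-0.8°C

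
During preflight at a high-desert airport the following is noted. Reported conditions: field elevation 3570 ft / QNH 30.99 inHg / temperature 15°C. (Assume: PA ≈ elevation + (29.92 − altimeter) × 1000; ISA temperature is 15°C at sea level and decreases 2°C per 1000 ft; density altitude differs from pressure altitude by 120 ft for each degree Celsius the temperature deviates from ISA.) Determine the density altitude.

3100 ft

Pressure altitude = 3570 + (29.92 − 30.99) × 1000 = 3570 + (-1070) = 2500 ft.
ISA temperature at 2500 ft = 15 − 2 × (2500/1000) = 10°C.
ISA deviation = 15 − 10 = +5°C.
Density altitude = 2500 + 120 × (5) = 3100 ft.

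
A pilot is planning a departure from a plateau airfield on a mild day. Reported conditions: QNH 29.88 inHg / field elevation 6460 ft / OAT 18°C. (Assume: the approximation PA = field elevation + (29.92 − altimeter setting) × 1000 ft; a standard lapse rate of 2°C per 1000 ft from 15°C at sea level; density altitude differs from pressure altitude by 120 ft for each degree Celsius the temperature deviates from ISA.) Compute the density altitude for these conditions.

8420 ft

Pressure altitude = 6460 + (29.92 − 29.88) × 1000 = 6460 + (+40) = 6500 ft.
ISA temperature at 6500 ft = 15 − 2 × (6500/1000) = 2°C.
ISA deviation = 18 − 2 = +16°C.
Density altitude = 6500 + 120 × (16) = 8420 ft.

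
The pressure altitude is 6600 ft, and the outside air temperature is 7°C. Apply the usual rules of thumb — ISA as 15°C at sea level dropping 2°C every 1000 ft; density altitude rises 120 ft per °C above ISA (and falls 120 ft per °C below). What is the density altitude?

7224 ft

ISA temperature at 6600 ft = 15 − 2 × (6600/1000) = 1.8°C.
ISA deviation = 7 − 1.8 = +5.2°C.
Density altitude = 6600 + 120 × (5.2) = 6600 + (+624) = 7224 ft.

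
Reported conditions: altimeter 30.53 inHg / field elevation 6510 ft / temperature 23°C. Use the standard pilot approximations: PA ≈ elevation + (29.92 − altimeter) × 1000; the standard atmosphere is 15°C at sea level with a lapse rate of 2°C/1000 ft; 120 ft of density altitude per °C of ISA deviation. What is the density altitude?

8276 ft

Pressure altitude = 6510 + (29.92 − 30.53) × 1000 = 6510 + (-610) = 5900 ft.
ISA temperature at 5900 ft = 15 − 2 × (5900/1000) = 3.2°C.
ISA deviation = 23 − 3.2 = +19.8°C.
Density altitude = 5900 + 120 × (19.8) = 8276 ft.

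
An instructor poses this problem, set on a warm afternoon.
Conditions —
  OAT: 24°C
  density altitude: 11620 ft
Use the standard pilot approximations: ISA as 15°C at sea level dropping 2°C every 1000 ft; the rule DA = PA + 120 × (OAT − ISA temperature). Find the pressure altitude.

DA = PA + 120 × (OAT − (15 − 2·PA/1000)) = PA + 120·OAT − 1800 + 0.24·PA = 1.24·PA + 120·OAT − 1800.
So 1.24·PA = 11620 − 120 × 24 + 1800 = 10540.
PA = 10540 / 1.24 = 8500 ft.

8500 ft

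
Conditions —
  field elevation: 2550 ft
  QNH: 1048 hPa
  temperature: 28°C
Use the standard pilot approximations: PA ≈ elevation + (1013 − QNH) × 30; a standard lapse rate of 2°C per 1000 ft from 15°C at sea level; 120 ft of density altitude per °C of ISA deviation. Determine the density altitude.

Pressure altitude = 2550 + (1013 − 1048) × 30 = 2550 + (-1050) = 1500 ft.
ISA temperature at 1500 ft = 15 − 2 × (1500/1000) = 12°C.
ISA deviation = 28 − 12 = +16°C.
Density altitude = 1500 + 120 × (16) = 3420 ft.

3420 ft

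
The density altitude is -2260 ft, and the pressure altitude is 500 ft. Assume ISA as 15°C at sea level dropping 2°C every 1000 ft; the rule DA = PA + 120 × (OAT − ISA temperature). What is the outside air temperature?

-9°C

Density altitude − pressure altitude = -2260 − 500 = -2760 ft.
At 120 ft/°C that is an ISA deviation of -2760/120 = -23°C.
ISA temperature at 500 ft = 15 − 2 × (500/1000) = 14°C.
OAT = ISA + deviation = 14 + (-23) = -9°C.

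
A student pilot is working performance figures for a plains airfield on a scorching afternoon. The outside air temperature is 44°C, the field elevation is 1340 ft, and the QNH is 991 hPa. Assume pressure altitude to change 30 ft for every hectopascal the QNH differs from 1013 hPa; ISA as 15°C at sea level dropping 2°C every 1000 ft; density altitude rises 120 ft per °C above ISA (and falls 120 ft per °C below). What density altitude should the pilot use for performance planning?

5960 ft

Pressure altitude = 1340 + (1013 − 991) × 30 = 1340 + (+660) = 2000 ft.
ISA temperature at 2000 ft = 15 − 2 × (2000/1000) = 11°C.
ISA deviation = 44 − 11 = +33°C.
Density altitude = 2000 + 120 × (33) = 5960 ft.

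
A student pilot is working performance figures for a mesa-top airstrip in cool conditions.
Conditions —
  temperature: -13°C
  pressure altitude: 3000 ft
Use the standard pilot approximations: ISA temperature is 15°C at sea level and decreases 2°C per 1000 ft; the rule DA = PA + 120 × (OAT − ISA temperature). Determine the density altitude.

ISA temperature at 3000 ft = 15 − 2 × (3000/1000) = 9°C.
ISA deviation = -13 − 9 = -22°C.
Density altitude = 3000 + 120 × (-22) = 3000 + (-2640) = 360 ft.

360 ft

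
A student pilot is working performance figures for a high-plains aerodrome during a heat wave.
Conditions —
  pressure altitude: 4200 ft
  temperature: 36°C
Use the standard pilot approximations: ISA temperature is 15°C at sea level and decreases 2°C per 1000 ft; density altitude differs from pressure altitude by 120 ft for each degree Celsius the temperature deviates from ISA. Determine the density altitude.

7728 ft

ISA temperature at 4200 ft = 15 − 2 × (4200/1000) = 6.6°C.
ISA deviation = 36 − 6.6 = +29.4°C.
Density altitude = 4200 + 120 × (29.4) = 4200 + (+3528) = 7728 ft.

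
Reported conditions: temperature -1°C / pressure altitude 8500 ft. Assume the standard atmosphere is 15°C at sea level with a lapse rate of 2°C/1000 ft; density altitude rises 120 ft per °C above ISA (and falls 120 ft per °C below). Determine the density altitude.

ISA temperature at 8500 ft = 15 − 2 × (8500/1000) = -2°C.
ISA deviation = -1 − (-2) = +1°C.
Density altitude = 8500 + 120 × (1) = 8500 + (+120) = 8620 ft.

8620 ft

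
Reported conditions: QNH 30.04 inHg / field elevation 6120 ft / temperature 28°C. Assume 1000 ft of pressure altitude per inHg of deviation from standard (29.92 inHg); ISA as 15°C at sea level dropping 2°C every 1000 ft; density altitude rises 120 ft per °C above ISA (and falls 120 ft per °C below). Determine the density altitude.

9000 ft

Pressure altitude = 6120 + (29.92 − 30.04) × 1000 = 6120 + (-120) = 6000 ft.
ISA temperature at 6000 ft = 15 − 2 × (6000/1000) = 3°C.
ISA deviation = 28 − 3 = +25°C.
Density altitude = 6000 + 120 × (25) = 9000 ft.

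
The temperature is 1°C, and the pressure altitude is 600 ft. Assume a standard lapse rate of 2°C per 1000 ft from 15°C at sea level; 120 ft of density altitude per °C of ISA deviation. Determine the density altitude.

ISA temperature at 600 ft = 15 − 2 × (600/1000) = 13.8°C.
ISA deviation = 1 − 13.8 = -12.8°C.
Density altitude = 600 + 120 × (-12.8) = 600 + (-1536) = -936 ft.

-936 ft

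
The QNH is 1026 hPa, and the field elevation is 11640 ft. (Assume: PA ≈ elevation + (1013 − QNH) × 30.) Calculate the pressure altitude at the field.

11250 ft

Pressure correction = (1013 − 1026) × 30 = -390 ft.
Pressure altitude = 11640 + (-390) = 11250 ft.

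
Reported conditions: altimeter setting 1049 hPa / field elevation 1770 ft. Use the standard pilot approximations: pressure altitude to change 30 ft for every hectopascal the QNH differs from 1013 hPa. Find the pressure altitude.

Pressure correction = (1013 − 1049) × 30 = -1080 ft.
Pressure altitude = 1770 + (-1080) = 690 ft.

690 ft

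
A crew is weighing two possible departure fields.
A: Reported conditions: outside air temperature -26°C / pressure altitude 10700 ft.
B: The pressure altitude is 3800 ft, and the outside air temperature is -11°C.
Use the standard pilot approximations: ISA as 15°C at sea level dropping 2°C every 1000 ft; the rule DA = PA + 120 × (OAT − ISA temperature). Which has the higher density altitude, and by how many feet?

A: ISA temp = -6.4°C, deviation -19.6°C, DA = 10700 + 120 × (-19.6) = 8348 ft.
B: ISA temp = 7.4°C, deviation -18.4°C, DA = 3800 + 120 × (-18.4) = 1592 ft.
A is higher by 8348 − 1592 = 6756 ft.

A by 6756 ft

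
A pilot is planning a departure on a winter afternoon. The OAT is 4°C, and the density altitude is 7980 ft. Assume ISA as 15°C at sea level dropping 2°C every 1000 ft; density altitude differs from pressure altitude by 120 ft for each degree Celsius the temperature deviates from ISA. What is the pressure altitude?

7500 ft

DA = PA + 120 × (OAT − (15 − 2·PA/1000)) = PA + 120·OAT − 1800 + 0.24·PA = 1.24·PA + 120·OAT − 1800.
So 1.24·PA = 7980 − 120 × 4 + 1800 = 9300.
PA = 9300 / 1.24 = 7500 ft.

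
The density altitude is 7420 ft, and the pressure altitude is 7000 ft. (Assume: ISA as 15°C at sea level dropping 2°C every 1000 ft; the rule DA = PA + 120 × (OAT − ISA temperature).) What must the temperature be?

4.5°C

Density altitude − pressure altitude = 7420 − 7000 = +420 ft.
At 120 ft/°C that is an ISA deviation of 420/120 = +3.5°C.
ISA temperature at 7000 ft = 15 − 2 × (7000/1000) = 1°C.
OAT = ISA + deviation = 1 + (+3.5) = 4.5°C.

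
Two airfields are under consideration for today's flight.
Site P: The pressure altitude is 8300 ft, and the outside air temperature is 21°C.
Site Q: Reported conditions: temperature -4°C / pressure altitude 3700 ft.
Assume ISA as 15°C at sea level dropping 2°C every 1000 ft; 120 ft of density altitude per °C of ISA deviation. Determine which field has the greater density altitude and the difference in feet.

Site P: ISA temp = -1.6°C, deviation +22.6°C, DA = 8300 + 120 × 22.6 = 11012 ft.
Site Q: ISA temp = 7.6°C, deviation -11.6°C, DA = 3700 + 120 × (-11.6) = 2308 ft.
Site P is higher by 11012 − 2308 = 8704 ft.

Site P by 8704 ft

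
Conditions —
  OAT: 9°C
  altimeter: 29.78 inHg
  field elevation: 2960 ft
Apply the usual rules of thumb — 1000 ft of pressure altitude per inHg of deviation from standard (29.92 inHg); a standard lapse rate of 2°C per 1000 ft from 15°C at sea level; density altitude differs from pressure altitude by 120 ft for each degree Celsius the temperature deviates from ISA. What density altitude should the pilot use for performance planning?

3124 ft

Pressure altitude = 2960 + (29.92 − 29.78) × 1000 = 2960 + (+140) = 3100 ft.
ISA temperature at 3100 ft = 15 − 2 × (3100/1000) = 8.8°C.
ISA deviation = 9 − 8.8 = +0.2°C.
Density altitude = 3100 + 120 × (0.2) = 3124 ft.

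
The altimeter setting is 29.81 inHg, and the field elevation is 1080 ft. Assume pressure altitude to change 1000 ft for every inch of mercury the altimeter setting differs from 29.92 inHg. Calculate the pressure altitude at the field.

1190 ft

Pressure correction = (29.92 − 29.81) × 1000 = +110 ft.
Pressure altitude = 1080 + (+110) = 1190 ft.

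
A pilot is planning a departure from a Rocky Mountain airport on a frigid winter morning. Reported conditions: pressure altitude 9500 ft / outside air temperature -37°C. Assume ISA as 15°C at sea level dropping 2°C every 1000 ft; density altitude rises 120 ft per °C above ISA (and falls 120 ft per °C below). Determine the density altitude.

ISA temperature at 9500 ft = 15 − 2 × (9500/1000) = -4°C.
ISA deviation = -37 − (-4) = -33°C.
Density altitude = 9500 + 120 × (-33) = 9500 + (-3960) = 5540 ft.

5540 ft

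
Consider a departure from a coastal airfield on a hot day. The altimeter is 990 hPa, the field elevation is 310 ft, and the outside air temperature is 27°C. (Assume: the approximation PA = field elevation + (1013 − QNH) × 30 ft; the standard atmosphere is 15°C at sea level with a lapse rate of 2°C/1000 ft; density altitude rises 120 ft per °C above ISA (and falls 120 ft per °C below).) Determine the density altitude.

2680 ft

Pressure altitude = 310 + (1013 − 990) × 30 = 310 + (+690) = 1000 ft.
ISA temperature at 1000 ft = 15 − 2 × (1000/1000) = 13°C.
ISA deviation = 27 − 13 = +14°C.
Density altitude = 1000 + 120 × (14) = 2680 ft.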